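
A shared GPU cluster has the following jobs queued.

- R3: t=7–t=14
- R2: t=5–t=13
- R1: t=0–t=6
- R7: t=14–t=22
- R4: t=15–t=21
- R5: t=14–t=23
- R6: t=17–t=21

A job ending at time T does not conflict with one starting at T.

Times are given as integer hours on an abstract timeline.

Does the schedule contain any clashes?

Yes

Two intervals overlap when each starts before the other ends.
Sorted by start: R1, R2, R3, R5, R7, R4, R6.
R2 starts before R1 ends → R1 and R2 overlap.
That's a conflict, so the schedule is not conflict-free.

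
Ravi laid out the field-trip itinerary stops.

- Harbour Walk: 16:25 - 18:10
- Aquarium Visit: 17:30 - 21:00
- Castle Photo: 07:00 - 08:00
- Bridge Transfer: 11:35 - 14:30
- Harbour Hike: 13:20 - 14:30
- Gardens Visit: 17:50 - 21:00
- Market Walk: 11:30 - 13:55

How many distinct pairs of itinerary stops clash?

6

Sorted by start: Castle Photo, Market Walk, Bridge Transfer, Harbour Hike, Harbour Walk, Aquarium Visit, Gardens Visit.
Market Walk starts after Castle Photo ends — done with Castle Photo.
Bridge Transfer starts before Market Walk ends → Market Walk and Bridge Transfer overlap.
Harbour Hike starts before Market Walk ends → Market Walk and Harbour Hike overlap.
Harbour Walk starts after Market Walk ends — done with Market Walk.
Harbour Hike starts before Bridge Transfer ends → Bridge Transfer and Harbour Hike overlap.
Harbour Walk starts after Bridge Transfer ends — done with Bridge Transfer.
Harbour Walk starts after Harbour Hike ends — done with Harbour Hike.
Aquarium Visit starts before Harbour Walk ends → Harbour Walk and Aquarium Visit overlap.
Gardens Visit starts before Harbour Walk ends → Harbour Walk and Gardens Visit overlap.
Gardens Visit starts before Aquarium Visit ends → Aquarium Visit and Gardens Visit overlap.
Overlapping pairs: Aquarium Visit & Gardens Visit, Aquarium Visit & Harbour Walk, Bridge Transfer & Harbour Hike, Bridge Transfer & Market Walk, Gardens Visit & Harbour Walk, Harbour Hike & Market Walk — 6 in total.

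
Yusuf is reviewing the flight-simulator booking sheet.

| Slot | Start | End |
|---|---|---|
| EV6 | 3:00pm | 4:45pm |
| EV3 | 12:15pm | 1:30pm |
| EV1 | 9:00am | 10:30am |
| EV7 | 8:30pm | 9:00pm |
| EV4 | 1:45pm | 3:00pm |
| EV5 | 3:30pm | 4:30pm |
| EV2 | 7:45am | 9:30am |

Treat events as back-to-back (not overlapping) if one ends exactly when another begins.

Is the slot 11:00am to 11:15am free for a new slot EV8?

Yes — the slot is free

EV2: ends 9:30am at or before EV8 starts 11:00am → clear.
EV1: ends 10:30am at or before EV8 starts 11:00am → clear.
EV3: starts 12:15pm at or after EV8 ends 11:15am → clear.
EV4: starts 1:45pm at or after EV8 ends 11:15am → clear.
EV6: starts 3:00pm at or after EV8 ends 11:15am → clear.
EV5: starts 3:30pm at or after EV8 ends 11:15am → clear.
EV7: starts 8:30pm at or after EV8 ends 11:15am → clear.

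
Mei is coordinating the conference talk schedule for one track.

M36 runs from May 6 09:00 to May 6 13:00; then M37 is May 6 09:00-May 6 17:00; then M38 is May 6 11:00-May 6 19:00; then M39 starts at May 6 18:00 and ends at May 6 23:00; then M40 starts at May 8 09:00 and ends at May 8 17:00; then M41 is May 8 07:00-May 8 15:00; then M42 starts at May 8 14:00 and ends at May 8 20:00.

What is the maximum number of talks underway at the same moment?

3

Sweep the timeline, counting +1 at each start and −1 at each end (ends before starts at a tie):
May 6 09:00 start M36 → 1
May 6 09:00 start M37 → 2
May 6 11:00 start M38 → 3
May 6 13:00 end M36 → 2
May 6 17:00 end M37 → 1
May 6 18:00 start M39 → 2
May 6 19:00 end M38 → 1
May 6 23:00 end M39 → 0
May 8 07:00 start M41 → 1
May 8 09:00 start M40 → 2
May 8 14:00 start M42 → 3
May 8 15:00 end M41 → 2
May 8 17:00 end M40 → 1
May 8 20:00 end M42 → 0
Peak is 3, at May 6 11:00 (M36, M37, M38).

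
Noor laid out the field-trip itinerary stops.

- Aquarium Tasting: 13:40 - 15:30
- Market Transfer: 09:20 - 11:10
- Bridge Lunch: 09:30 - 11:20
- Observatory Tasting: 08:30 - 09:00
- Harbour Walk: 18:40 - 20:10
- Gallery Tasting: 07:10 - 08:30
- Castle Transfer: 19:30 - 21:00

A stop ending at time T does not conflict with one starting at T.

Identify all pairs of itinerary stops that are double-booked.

Bridge Lunch & Market Transfer, Castle Transfer & Harbour Walk

Sorted by start: Gallery Tasting, Observatory Tasting, Market Transfer, Bridge Lunch, Aquarium Tasting, Harbour Walk, Castle Transfer.
Observatory Tasting starts exactly when Gallery Tasting ends (back-to-back, no overlap); Gallery Tasting is clear from here.
Market Transfer starts after Observatory Tasting ends; Observatory Tasting is clear from here.
Bridge Lunch starts before Market Transfer ends → Market Transfer and Bridge Lunch overlap.
Aquarium Tasting starts after Market Transfer ends; Market Transfer is clear from here.
Aquarium Tasting starts after Bridge Lunch ends; Bridge Lunch is clear from here.
Harbour Walk starts after Aquarium Tasting ends; Aquarium Tasting is clear from here.
Castle Transfer starts before Harbour Walk ends → Harbour Walk and Castle Transfer overlap.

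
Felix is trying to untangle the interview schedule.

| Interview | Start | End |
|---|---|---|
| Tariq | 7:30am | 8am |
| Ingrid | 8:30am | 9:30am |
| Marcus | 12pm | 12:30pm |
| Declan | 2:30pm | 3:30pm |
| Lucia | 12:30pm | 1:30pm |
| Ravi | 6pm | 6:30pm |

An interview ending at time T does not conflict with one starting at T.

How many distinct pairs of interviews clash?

Two intervals overlap when each starts before the other ends.
Sorted by start: Tariq, Ingrid, Marcus, Lucia, Declan, Ravi.
Ingrid starts after Tariq ends, so Tariq has no further overlaps.
Marcus starts after Ingrid ends, so Ingrid has no further overlaps.
Lucia starts exactly when Marcus ends (back-to-back, no overlap), so Marcus has no further overlaps.
Declan starts after Lucia ends, so Lucia has no further overlaps.
Ravi starts after Declan ends.
No pair overlaps.

0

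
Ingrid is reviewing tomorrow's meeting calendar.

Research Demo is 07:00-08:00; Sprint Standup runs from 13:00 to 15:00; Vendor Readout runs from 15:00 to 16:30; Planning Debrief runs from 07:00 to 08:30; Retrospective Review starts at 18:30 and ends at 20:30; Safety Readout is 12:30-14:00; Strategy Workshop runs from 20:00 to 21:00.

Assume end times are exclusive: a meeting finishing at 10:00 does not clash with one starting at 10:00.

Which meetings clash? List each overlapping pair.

Sorted by start: Research Demo, Planning Debrief, Safety Readout, Sprint Standup, Vendor Readout, Retrospective Review, Strategy Workshop.
Planning Debrief starts before Research Demo ends → Research Demo and Planning Debrief overlap.
Safety Readout starts after Research Demo ends; Research Demo is clear from here.
Safety Readout starts after Planning Debrief ends; Planning Debrief is clear from here.
Sprint Standup starts before Safety Readout ends → Safety Readout and Sprint Standup overlap.
Vendor Readout starts after Safety Readout ends; Safety Readout is clear from here.
Vendor Readout starts exactly when Sprint Standup ends (back-to-back, no overlap); Sprint Standup is clear from here.
Retrospective Review starts after Vendor Readout ends; Vendor Readout is clear from here.
Strategy Workshop starts before Retrospective Review ends → Retrospective Review and Strategy Workshop overlap.

Planning Debrief & Research Demo, Retrospective Review & Strategy Workshop, Safety Readout & Sprint Standup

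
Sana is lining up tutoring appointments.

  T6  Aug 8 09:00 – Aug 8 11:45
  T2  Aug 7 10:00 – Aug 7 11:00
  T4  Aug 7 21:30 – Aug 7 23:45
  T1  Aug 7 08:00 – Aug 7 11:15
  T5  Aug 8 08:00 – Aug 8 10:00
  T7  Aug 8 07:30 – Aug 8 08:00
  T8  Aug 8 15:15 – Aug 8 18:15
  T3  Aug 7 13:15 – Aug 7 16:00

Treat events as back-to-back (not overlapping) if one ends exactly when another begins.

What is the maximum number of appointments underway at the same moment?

2

Walk through starts and ends in time order (an end at T is processed before a start at T):
Aug 7 08:00 start T1 → 1
Aug 7 10:00 start T2 → 2
Aug 7 11:00 end T2 → 1
Aug 7 11:15 end T1 → 0
Aug 7 13:15 start T3 → 1
Aug 7 16:00 end T3 → 0
Aug 7 21:30 start T4 → 1
Aug 7 23:45 end T4 → 0
Aug 8 07:30 start T7 → 1
Aug 8 08:00 end T7 → 0
Aug 8 08:00 start T5 → 1
Aug 8 09:00 start T6 → 2
Aug 8 10:00 end T5 → 1
Aug 8 11:45 end T6 → 0
Aug 8 15:15 start T8 → 1
Aug 8 18:15 end T8 → 0
Peak is 2, at Aug 7 10:00 (T1, T2).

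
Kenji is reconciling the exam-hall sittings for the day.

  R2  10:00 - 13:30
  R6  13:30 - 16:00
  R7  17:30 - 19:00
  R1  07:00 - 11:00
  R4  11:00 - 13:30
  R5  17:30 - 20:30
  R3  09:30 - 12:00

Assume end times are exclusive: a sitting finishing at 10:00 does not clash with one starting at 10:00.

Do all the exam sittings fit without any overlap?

No

Two intervals overlap when each starts before the other ends.
Sorted by start: R1, R3, R2, R4, R6, R5, R7.
R3 starts before R1 ends → R1 and R3 overlap.
That's a conflict, so the schedule is not conflict-free.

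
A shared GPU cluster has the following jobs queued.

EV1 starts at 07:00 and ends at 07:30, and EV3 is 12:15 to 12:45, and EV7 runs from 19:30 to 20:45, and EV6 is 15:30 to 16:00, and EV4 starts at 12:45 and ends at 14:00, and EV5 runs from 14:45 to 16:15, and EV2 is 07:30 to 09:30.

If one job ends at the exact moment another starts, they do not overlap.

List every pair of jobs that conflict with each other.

EV5 & EV6

Two intervals overlap when each starts before the other ends.
Sorted by start: EV1, EV2, EV3, EV4, EV5, EV6, EV7.
EV2 starts exactly when EV1 ends (back-to-back, no overlap); EV1 is clear from here.
EV3 starts after EV2 ends; EV2 is clear from here.
EV4 starts exactly when EV3 ends (back-to-back, no overlap); EV3 is clear from here.
EV5 starts after EV4 ends; EV4 is clear from here.
EV6 starts before EV5 ends → EV5 and EV6 overlap.
EV7 starts after EV5 ends.
EV7 starts after EV6 ends.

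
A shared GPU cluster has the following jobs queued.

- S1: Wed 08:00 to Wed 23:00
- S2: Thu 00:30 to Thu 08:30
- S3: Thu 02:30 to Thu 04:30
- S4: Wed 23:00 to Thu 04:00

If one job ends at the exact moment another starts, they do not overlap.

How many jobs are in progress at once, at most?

Sort all start/end points and keep a running count:
Wed 08:00 start S1 → 1
Wed 23:00 end S1 → 0
Wed 23:00 start S4 → 1
Thu 00:30 start S2 → 2
Thu 02:30 start S3 → 3
Thu 04:00 end S4 → 2
Thu 04:30 end S3 → 1
Thu 08:30 end S2 → 0
Peak is 3, at Thu 02:30 (S2, S3, S4).

3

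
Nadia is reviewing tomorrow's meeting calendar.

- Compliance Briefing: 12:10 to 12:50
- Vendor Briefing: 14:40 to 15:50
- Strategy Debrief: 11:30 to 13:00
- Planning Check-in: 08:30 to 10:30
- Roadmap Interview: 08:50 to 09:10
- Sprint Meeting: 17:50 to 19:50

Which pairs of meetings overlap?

Compliance Briefing & Strategy Debrief, Planning Check-in & Roadmap Interview

Sorted by start: Planning Check-in, Roadmap Interview, Strategy Debrief, Compliance Briefing, Vendor Briefing, Sprint Meeting.
Roadmap Interview starts before Planning Check-in ends → Planning Check-in and Roadmap Interview overlap.
Strategy Debrief starts after Planning Check-in ends, so Planning Check-in has no further overlaps.
Strategy Debrief starts after Roadmap Interview ends, so Roadmap Interview has no further overlaps.
Compliance Briefing starts before Strategy Debrief ends → Strategy Debrief and Compliance Briefing overlap.
Vendor Briefing starts after Strategy Debrief ends, so Strategy Debrief has no further overlaps.
Vendor Briefing starts after Compliance Briefing ends, so Compliance Briefing has no further overlaps.
Sprint Meeting starts after Vendor Briefing ends.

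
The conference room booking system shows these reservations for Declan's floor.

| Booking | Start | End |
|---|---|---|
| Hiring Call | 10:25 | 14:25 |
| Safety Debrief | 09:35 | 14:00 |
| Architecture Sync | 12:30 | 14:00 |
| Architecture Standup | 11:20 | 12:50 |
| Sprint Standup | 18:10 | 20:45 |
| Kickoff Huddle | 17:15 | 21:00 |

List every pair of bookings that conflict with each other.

Architecture Standup & Architecture Sync, Architecture Standup & Hiring Call, Architecture Standup & Safety Debrief, Architecture Sync & Hiring Call, Architecture Sync & Safety Debrief, Hiring Call & Safety Debrief, Kickoff Huddle & Sprint Standup

Sorted by start: Safety Debrief, Hiring Call, Architecture Standup, Architecture Sync, Kickoff Huddle, Sprint Standup.
Hiring Call starts before Safety Debrief ends → Safety Debrief and Hiring Call overlap.
Architecture Standup starts before Safety Debrief ends → Safety Debrief and Architecture Standup overlap.
Architecture Sync starts before Safety Debrief ends → Safety Debrief and Architecture Sync overlap.
Kickoff Huddle starts after Safety Debrief ends, so Safety Debrief has no further overlaps.
Architecture Standup starts before Hiring Call ends → Hiring Call and Architecture Standup overlap.
Architecture Sync starts before Hiring Call ends → Hiring Call and Architecture Sync overlap.
Kickoff Huddle starts after Hiring Call ends, so Hiring Call has no further overlaps.
Architecture Sync starts before Architecture Standup ends → Architecture Standup and Architecture Sync overlap.
Kickoff Huddle starts after Architecture Standup ends, so Architecture Standup has no further overlaps.
Kickoff Huddle starts after Architecture Sync ends, so Architecture Sync has no further overlaps.
Sprint Standup starts before Kickoff Huddle ends → Kickoff Huddle and Sprint Standup overlap.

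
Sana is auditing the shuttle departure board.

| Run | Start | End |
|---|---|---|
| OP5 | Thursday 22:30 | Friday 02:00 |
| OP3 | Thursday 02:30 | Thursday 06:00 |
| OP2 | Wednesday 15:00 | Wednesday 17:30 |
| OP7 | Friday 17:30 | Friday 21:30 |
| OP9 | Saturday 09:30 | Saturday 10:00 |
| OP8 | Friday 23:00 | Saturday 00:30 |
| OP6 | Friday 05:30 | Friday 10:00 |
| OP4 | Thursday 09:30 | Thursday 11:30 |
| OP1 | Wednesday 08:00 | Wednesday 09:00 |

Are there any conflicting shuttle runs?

Sorted by start: OP1, OP2, OP3, OP4, OP5, OP6, OP7, OP8, OP9.
OP2 starts after OP1 ends, so nothing later overlaps OP1 either.
OP3 starts after OP2 ends, so nothing later overlaps OP2 either.
OP4 starts after OP3 ends, so nothing later overlaps OP3 either.
OP5 starts after OP4 ends, so nothing later overlaps OP4 either.
OP6 starts after OP5 ends, so nothing later overlaps OP5 either.
OP7 starts after OP6 ends, so nothing later overlaps OP6 either.
OP8 starts after OP7 ends, so nothing later overlaps OP7 either.
OP9 starts after OP8 ends.
Every pair is clear; the schedule has no overlaps.

No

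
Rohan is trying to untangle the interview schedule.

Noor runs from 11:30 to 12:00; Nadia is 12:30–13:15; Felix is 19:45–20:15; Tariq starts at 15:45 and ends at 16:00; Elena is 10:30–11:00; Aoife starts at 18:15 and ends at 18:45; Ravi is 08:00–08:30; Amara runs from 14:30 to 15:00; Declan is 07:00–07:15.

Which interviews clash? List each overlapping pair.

none

Sorted by start: Declan, Ravi, Elena, Noor, Nadia, Amara, Tariq, Aoife, Felix.
Ravi starts after Declan ends, so nothing later overlaps Declan either.
Elena starts after Ravi ends, so nothing later overlaps Ravi either.
Noor starts after Elena ends, so nothing later overlaps Elena either.
Nadia starts after Noor ends, so nothing later overlaps Noor either.
Amara starts after Nadia ends, so nothing later overlaps Nadia either.
Tariq starts after Amara ends, so nothing later overlaps Amara either.
Aoife starts after Tariq ends, so nothing later overlaps Tariq either.
Felix starts after Aoife ends.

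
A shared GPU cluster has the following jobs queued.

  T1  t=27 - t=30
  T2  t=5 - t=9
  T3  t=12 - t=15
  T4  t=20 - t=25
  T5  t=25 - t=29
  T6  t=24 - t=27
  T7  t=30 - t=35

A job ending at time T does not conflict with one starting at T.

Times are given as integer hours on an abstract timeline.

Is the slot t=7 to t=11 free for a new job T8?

T2: starts t=5 before T8 ends t=11, and ends t=9 after T8 starts t=7 → overlap.
T3: starts t=12 at or after T8 ends t=11 → clear.
T4: starts t=20 at or after T8 ends t=11 → clear.
T6: starts t=24 at or after T8 ends t=11 → clear.
T5: starts t=25 at or after T8 ends t=11 → clear.
T1: starts t=27 at or after T8 ends t=11 → clear.
T7: starts t=30 at or after T8 ends t=11 → clear.
T8 overlaps T2.

No — it overlaps T2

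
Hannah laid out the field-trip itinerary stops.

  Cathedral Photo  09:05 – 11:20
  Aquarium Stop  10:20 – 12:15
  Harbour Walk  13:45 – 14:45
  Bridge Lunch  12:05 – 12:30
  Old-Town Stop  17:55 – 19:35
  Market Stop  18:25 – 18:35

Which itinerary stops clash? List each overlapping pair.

Sorted by start: Cathedral Photo, Aquarium Stop, Bridge Lunch, Harbour Walk, Old-Town Stop, Market Stop.
Aquarium Stop starts before Cathedral Photo ends → Cathedral Photo and Aquarium Stop overlap.
Bridge Lunch starts after Cathedral Photo ends; Cathedral Photo is clear from here.
Bridge Lunch starts before Aquarium Stop ends → Aquarium Stop and Bridge Lunch overlap.
Harbour Walk starts after Aquarium Stop ends; Aquarium Stop is clear from here.
Harbour Walk starts after Bridge Lunch ends; Bridge Lunch is clear from here.
Old-Town Stop starts after Harbour Walk ends; Harbour Walk is clear from here.
Market Stop starts before Old-Town Stop ends → Old-Town Stop and Market Stop overlap.

Aquarium Stop & Bridge Lunch, Aquarium Stop & Cathedral Photo, Market Stop & Old-Town Stop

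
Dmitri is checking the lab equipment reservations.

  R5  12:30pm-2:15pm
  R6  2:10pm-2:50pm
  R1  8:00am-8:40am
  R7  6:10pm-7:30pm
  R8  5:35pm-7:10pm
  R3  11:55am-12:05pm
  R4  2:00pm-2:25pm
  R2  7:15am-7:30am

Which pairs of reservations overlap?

R4 & R5, R4 & R6, R5 & R6, R7 & R8

Sorted by start: R2, R1, R3, R5, R4, R6, R8, R7.
R1 starts after R2 ends, so nothing later overlaps R2 either.
R3 starts after R1 ends, so nothing later overlaps R1 either.
R5 starts after R3 ends, so nothing later overlaps R3 either.
R4 starts before R5 ends → R5 and R4 overlap.
R6 starts before R5 ends → R5 and R6 overlap.
R8 starts after R5 ends, so nothing later overlaps R5 either.
R6 starts before R4 ends → R4 and R6 overlap.
R8 starts after R4 ends, so nothing later overlaps R4 either.
R8 starts after R6 ends, so nothing later overlaps R6 either.
R7 starts before R8 ends → R8 and R7 overlap.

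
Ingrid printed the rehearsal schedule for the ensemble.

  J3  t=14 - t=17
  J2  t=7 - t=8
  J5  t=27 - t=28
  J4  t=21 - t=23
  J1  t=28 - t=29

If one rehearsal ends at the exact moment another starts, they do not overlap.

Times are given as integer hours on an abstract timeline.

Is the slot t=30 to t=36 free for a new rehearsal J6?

Yes — the slot is free

J2: ends t=8 at or before J6 starts t=30 → clear.
J3: ends t=17 at or before J6 starts t=30 → clear.
J4: ends t=23 at or before J6 starts t=30 → clear.
J5: ends t=28 at or before J6 starts t=30 → clear.
J1: ends t=29 at or before J6 starts t=30 → clear.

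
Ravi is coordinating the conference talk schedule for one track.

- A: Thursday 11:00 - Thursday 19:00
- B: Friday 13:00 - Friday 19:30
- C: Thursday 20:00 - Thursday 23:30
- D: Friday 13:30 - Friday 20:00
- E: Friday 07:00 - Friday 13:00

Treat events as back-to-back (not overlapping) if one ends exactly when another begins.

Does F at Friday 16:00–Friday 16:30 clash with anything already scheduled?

A: ends Thursday 19:00 at or before F starts Friday 16:00 → clear.
C: ends Thursday 23:30 at or before F starts Friday 16:00 → clear.
E: ends Friday 13:00 at or before F starts Friday 16:00 → clear.
B: starts Friday 13:00 before F ends Friday 16:30, and ends Friday 19:30 after F starts Friday 16:00 → overlap.
D: starts Friday 13:30 before F ends Friday 16:30, and ends Friday 20:00 after F starts Friday 16:00 → overlap.
F overlaps B, D.

Yes — it overlaps B, D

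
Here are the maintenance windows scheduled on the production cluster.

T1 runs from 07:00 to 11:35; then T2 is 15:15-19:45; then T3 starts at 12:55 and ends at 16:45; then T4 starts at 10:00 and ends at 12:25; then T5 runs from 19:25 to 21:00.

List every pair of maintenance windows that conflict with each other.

Sorted by start: T1, T4, T3, T2, T5.
T4 starts before T1 ends → T1 and T4 overlap.
T3 starts after T1 ends; T1 is clear from here.
T3 starts after T4 ends; T4 is clear from here.
T2 starts before T3 ends → T3 and T2 overlap.
T5 starts after T3 ends.
T5 starts before T2 ends → T2 and T5 overlap.

T1 & T4, T2 & T3, T2 & T5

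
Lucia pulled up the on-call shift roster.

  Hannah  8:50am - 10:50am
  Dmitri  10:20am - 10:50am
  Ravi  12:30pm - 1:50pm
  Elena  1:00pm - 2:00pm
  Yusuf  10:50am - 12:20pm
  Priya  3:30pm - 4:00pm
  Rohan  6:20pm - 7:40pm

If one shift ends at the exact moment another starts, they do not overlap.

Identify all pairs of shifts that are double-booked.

Sorted by start: Hannah, Dmitri, Yusuf, Ravi, Elena, Priya, Rohan.
Dmitri starts before Hannah ends → Hannah and Dmitri overlap.
Yusuf starts exactly when Hannah ends (back-to-back, no overlap), so Hannah has no further overlaps.
Yusuf starts exactly when Dmitri ends (back-to-back, no overlap), so Dmitri has no further overlaps.
Ravi starts after Yusuf ends, so Yusuf has no further overlaps.
Elena starts before Ravi ends → Ravi and Elena overlap.
Priya starts after Ravi ends, so Ravi has no further overlaps.
Priya starts after Elena ends, so Elena has no further overlaps.
Rohan starts after Priya ends.

Dmitri & Hannah, Elena & Ravi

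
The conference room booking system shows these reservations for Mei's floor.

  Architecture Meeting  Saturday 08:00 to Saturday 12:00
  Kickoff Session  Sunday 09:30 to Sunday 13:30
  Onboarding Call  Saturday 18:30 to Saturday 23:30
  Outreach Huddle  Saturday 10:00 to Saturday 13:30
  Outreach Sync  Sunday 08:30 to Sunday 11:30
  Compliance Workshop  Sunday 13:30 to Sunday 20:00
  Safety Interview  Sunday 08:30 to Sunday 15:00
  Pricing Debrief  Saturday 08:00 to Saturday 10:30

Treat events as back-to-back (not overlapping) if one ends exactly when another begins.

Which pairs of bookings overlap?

Sorted by start: Architecture Meeting, Pricing Debrief, Outreach Huddle, Onboarding Call, Safety Interview, Outreach Sync, Kickoff Session, Compliance Workshop.
Pricing Debrief starts before Architecture Meeting ends → Architecture Meeting and Pricing Debrief overlap.
Outreach Huddle starts before Architecture Meeting ends → Architecture Meeting and Outreach Huddle overlap.
Onboarding Call starts after Architecture Meeting ends, so Architecture Meeting has no further overlaps.
Outreach Huddle starts before Pricing Debrief ends → Pricing Debrief and Outreach Huddle overlap.
Onboarding Call starts after Pricing Debrief ends, so Pricing Debrief has no further overlaps.
Onboarding Call starts after Outreach Huddle ends, so Outreach Huddle has no further overlaps.
Safety Interview starts after Onboarding Call ends, so Onboarding Call has no further overlaps.
Outreach Sync starts before Safety Interview ends → Safety Interview and Outreach Sync overlap.
Kickoff Session starts before Safety Interview ends → Safety Interview and Kickoff Session overlap.
Compliance Workshop starts before Safety Interview ends → Safety Interview and Compliance Workshop overlap.
Kickoff Session starts before Outreach Sync ends → Outreach Sync and Kickoff Session overlap.
Compliance Workshop starts after Outreach Sync ends.
Compliance Workshop starts exactly when Kickoff Session ends (back-to-back, no overlap).

Architecture Meeting & Outreach Huddle, Architecture Meeting & Pricing Debrief, Compliance Workshop & Safety Interview, Kickoff Session & Outreach Sync, Kickoff Session & Safety Interview, Outreach Huddle & Pricing Debrief, Outreach Sync & Safety Interview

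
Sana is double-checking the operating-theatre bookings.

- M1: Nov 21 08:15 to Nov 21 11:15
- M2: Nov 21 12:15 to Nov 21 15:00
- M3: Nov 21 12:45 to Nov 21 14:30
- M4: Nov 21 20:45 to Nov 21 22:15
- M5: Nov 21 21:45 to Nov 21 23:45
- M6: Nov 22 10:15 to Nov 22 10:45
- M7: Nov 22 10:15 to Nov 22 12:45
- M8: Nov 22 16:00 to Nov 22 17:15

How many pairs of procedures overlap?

Check each pair: they overlap iff neither finishes before the other starts.
Sorted by start: M1, M2, M3, M4, M5, M6, M7, M8.
M2 starts after M1 ends — done with M1.
M3 starts before M2 ends → M2 and M3 overlap.
M4 starts after M2 ends — done with M2.
M4 starts after M3 ends — done with M3.
M5 starts before M4 ends → M4 and M5 overlap.
M6 starts after M4 ends — done with M4.
M6 starts after M5 ends — done with M5.
M7 starts before M6 ends → M6 and M7 overlap.
M8 starts after M6 ends.
M8 starts after M7 ends.
Overlapping pairs: M2 & M3, M4 & M5, M6 & M7 — 3 in total.

3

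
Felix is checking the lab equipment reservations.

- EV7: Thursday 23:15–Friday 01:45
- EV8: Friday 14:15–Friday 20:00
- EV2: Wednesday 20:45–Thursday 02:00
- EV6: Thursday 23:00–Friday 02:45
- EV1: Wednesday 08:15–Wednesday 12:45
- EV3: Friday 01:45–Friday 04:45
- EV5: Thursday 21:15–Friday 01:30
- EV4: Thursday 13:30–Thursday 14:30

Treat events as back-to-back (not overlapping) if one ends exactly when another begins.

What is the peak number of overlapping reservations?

Walk through starts and ends in time order (an end at T is processed before a start at T):
Wednesday 08:15 start EV1 → 1
Wednesday 12:45 end EV1 → 0
Wednesday 20:45 start EV2 → 1
Thursday 02:00 end EV2 → 0
Thursday 13:30 start EV4 → 1
Thursday 14:30 end EV4 → 0
Thursday 21:15 start EV5 → 1
Thursday 23:00 start EV6 → 2
Thursday 23:15 start EV7 → 3
Friday 01:30 end EV5 → 2
Friday 01:45 end EV7 → 1
Friday 01:45 start EV3 → 2
Friday 02:45 end EV6 → 1
Friday 04:45 end EV3 → 0
Friday 14:15 start EV8 → 1
Friday 20:00 end EV8 → 0
Peak is 3, at Thursday 23:15 (EV5, EV6, EV7).

3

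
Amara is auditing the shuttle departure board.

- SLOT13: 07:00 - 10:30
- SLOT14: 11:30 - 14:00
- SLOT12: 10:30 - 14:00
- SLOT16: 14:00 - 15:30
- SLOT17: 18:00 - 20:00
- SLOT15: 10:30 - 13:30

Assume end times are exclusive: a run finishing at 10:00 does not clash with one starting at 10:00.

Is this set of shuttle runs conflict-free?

Sorted by start: SLOT13, SLOT12, SLOT15, SLOT14, SLOT16, SLOT17.
SLOT12 starts exactly when SLOT13 ends (back-to-back, no overlap), so nothing later overlaps SLOT13 either.
SLOT15 starts before SLOT12 ends → SLOT12 and SLOT15 overlap.
That's a conflict, so the schedule is not conflict-free.

No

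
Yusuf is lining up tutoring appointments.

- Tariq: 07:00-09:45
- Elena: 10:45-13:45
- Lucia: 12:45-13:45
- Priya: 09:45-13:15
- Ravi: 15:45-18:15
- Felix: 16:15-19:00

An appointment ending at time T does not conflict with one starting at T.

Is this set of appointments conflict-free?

Sorted by start: Tariq, Priya, Elena, Lucia, Ravi, Felix.
Priya starts exactly when Tariq ends (back-to-back, no overlap) — done with Tariq.
Elena starts before Priya ends → Priya and Elena overlap.
That's a conflict, so the schedule is not conflict-free.

No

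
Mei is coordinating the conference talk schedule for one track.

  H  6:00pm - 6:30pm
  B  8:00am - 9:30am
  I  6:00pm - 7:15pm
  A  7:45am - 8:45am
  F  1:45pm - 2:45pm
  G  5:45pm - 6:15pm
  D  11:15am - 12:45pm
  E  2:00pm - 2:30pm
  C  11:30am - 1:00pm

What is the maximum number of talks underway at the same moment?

Walk through starts and ends in time order (an end at T is processed before a start at T):
7:45am start A → 1
8:00am start B → 2
8:45am end A → 1
9:30am end B → 0
11:15am start D → 1
11:30am start C → 2
12:45pm end D → 1
1:00pm end C → 0
1:45pm start F → 1
2:00pm start E → 2
2:30pm end E → 1
2:45pm end F → 0
5:45pm start G → 1
6:00pm start H → 2
6:00pm start I → 3
6:15pm end G → 2
6:30pm end H → 1
7:15pm end I → 0
Peak is 3, at 6:00pm (G, H, I).

3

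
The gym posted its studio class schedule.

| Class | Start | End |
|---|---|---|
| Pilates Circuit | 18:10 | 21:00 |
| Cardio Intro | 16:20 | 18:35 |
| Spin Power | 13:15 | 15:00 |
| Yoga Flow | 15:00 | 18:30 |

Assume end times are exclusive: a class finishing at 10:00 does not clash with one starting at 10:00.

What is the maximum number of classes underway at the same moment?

Sweep the timeline, counting +1 at each start and −1 at each end (ends before starts at a tie):
13:15 start Spin Power → 1
15:00 end Spin Power → 0
15:00 start Yoga Flow → 1
16:20 start Cardio Intro → 2
18:10 start Pilates Circuit → 3
18:30 end Yoga Flow → 2
18:35 end Cardio Intro → 1
21:00 end Pilates Circuit → 0
Peak is 3, at 18:10 (Cardio Intro, Pilates Circuit, Yoga Flow).

3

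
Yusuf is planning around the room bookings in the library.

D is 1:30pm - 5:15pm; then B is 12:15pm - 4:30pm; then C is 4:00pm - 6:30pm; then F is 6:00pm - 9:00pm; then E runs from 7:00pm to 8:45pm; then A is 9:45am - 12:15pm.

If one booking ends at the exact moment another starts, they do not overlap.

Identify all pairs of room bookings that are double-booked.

Check each pair: they overlap iff neither finishes before the other starts.
Sorted by start: A, B, D, C, F, E.
B starts exactly when A ends (back-to-back, no overlap); A is clear from here.
D starts before B ends → B and D overlap.
C starts before B ends → B and C overlap.
F starts after B ends; B is clear from here.
C starts before D ends → D and C overlap.
F starts after D ends; D is clear from here.
F starts before C ends → C and F overlap.
E starts after C ends.
E starts before F ends → F and E overlap.

B & C, B & D, C & D, C & F, E & F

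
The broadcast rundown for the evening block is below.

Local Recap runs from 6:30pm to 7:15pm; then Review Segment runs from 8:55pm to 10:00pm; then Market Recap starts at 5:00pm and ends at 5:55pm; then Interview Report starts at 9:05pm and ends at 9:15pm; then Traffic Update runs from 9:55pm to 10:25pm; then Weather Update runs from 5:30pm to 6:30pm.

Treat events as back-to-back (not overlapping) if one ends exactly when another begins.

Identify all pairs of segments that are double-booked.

Interview Report & Review Segment, Market Recap & Weather Update, Review Segment & Traffic Update

Two intervals overlap when each starts before the other ends.
Sorted by start: Market Recap, Weather Update, Local Recap, Review Segment, Interview Report, Traffic Update.
Weather Update starts before Market Recap ends → Market Recap and Weather Update overlap.
Local Recap starts after Market Recap ends, so Market Recap has no further overlaps.
Local Recap starts exactly when Weather Update ends (back-to-back, no overlap), so Weather Update has no further overlaps.
Review Segment starts after Local Recap ends, so Local Recap has no further overlaps.
Interview Report starts before Review Segment ends → Review Segment and Interview Report overlap.
Traffic Update starts before Review Segment ends → Review Segment and Traffic Update overlap.
Traffic Update starts after Interview Report ends.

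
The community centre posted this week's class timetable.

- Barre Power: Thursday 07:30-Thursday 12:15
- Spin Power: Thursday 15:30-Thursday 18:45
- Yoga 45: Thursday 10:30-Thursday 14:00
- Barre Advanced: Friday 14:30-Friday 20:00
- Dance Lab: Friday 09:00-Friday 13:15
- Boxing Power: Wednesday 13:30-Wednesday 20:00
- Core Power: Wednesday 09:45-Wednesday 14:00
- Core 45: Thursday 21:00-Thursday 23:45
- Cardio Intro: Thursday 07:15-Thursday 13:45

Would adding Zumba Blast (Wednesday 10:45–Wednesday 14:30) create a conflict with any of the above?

Core Power: starts Wednesday 09:45 before Zumba Blast ends Wednesday 14:30, and ends Wednesday 14:00 after Zumba Blast starts Wednesday 10:45 → overlap.
Boxing Power: starts Wednesday 13:30 before Zumba Blast ends Wednesday 14:30, and ends Wednesday 20:00 after Zumba Blast starts Wednesday 10:45 → overlap.
Cardio Intro: starts Thursday 07:15 at or after Zumba Blast ends Wednesday 14:30 → clear.
Barre Power: starts Thursday 07:30 at or after Zumba Blast ends Wednesday 14:30 → clear.
Yoga 45: starts Thursday 10:30 at or after Zumba Blast ends Wednesday 14:30 → clear.
Spin Power: starts Thursday 15:30 at or after Zumba Blast ends Wednesday 14:30 → clear.
Core 45: starts Thursday 21:00 at or after Zumba Blast ends Wednesday 14:30 → clear.
Dance Lab: starts Friday 09:00 at or after Zumba Blast ends Wednesday 14:30 → clear.
Barre Advanced: starts Friday 14:30 at or after Zumba Blast ends Wednesday 14:30 → clear.
Zumba Blast overlaps Boxing Power, Core Power.

Yes — it overlaps Boxing Power, Core Power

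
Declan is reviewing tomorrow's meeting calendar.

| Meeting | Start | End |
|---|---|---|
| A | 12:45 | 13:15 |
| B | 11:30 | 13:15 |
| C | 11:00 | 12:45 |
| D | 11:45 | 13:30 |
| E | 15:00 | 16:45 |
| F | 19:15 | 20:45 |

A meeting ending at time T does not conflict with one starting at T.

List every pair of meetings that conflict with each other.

Sorted by start: C, B, D, A, E, F.
B starts before C ends → C and B overlap.
D starts before C ends → C and D overlap.
A starts exactly when C ends (back-to-back, no overlap), so C has no further overlaps.
D starts before B ends → B and D overlap.
A starts before B ends → B and A overlap.
E starts after B ends, so B has no further overlaps.
A starts before D ends → D and A overlap.
E starts after D ends, so D has no further overlaps.
E starts after A ends, so A has no further overlaps.
F starts after E ends.

A & B, A & D, B & C, B & D, C & D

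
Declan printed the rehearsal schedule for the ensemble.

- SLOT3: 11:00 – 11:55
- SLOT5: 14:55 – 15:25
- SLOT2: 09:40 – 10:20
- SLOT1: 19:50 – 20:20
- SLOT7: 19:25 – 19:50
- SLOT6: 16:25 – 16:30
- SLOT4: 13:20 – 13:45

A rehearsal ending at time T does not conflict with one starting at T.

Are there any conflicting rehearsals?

Sorted by start: SLOT2, SLOT3, SLOT4, SLOT5, SLOT6, SLOT7, SLOT1.
SLOT3 starts after SLOT2 ends, so nothing later overlaps SLOT2 either.
SLOT4 starts after SLOT3 ends, so nothing later overlaps SLOT3 either.
SLOT5 starts after SLOT4 ends, so nothing later overlaps SLOT4 either.
SLOT6 starts after SLOT5 ends, so nothing later overlaps SLOT5 either.
SLOT7 starts after SLOT6 ends, so nothing later overlaps SLOT6 either.
SLOT1 starts exactly when SLOT7 ends (back-to-back, no overlap).
Every pair is clear; the schedule has no overlaps.

No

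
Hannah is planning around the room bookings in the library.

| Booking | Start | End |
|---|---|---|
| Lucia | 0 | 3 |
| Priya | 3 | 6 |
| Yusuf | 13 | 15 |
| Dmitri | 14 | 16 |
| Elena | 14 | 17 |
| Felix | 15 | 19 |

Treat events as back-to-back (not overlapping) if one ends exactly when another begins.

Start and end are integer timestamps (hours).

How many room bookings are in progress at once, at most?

3

Sort all start/end points and keep a running count:
0 start Lucia → 1
3 end Lucia → 0
3 start Priya → 1
6 end Priya → 0
13 start Yusuf → 1
14 start Dmitri → 2
14 start Elena → 3
15 end Yusuf → 2
15 start Felix → 3
16 end Dmitri → 2
17 end Elena → 1
19 end Felix → 0
Peak is 3, at 14 (Dmitri, Elena, Yusuf).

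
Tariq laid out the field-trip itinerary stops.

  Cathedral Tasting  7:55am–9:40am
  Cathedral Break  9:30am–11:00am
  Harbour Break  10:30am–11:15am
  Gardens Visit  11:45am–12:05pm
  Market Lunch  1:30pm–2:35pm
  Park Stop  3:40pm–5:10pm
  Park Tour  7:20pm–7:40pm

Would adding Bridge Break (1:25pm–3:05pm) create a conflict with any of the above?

Cathedral Tasting: ends 9:40am at or before Bridge Break starts 1:25pm → clear.
Cathedral Break: ends 11:00am at or before Bridge Break starts 1:25pm → clear.
Harbour Break: ends 11:15am at or before Bridge Break starts 1:25pm → clear.
Gardens Visit: ends 12:05pm at or before Bridge Break starts 1:25pm → clear.
Market Lunch: starts 1:30pm before Bridge Break ends 3:05pm, and ends 2:35pm after Bridge Break starts 1:25pm → overlap.
Park Stop: starts 3:40pm at or after Bridge Break ends 3:05pm → clear.
Park Tour: starts 7:20pm at or after Bridge Break ends 3:05pm → clear.
Bridge Break overlaps Market Lunch.

Yes — it overlaps Market Lunch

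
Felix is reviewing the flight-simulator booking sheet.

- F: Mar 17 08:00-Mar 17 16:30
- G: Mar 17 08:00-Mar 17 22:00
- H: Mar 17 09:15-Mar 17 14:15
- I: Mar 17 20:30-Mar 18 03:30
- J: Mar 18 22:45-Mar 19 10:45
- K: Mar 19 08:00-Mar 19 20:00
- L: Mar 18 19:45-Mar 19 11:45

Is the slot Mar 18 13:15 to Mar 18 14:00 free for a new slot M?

F: ends Mar 17 16:30 at or before M starts Mar 18 13:15 → clear.
G: ends Mar 17 22:00 at or before M starts Mar 18 13:15 → clear.
H: ends Mar 17 14:15 at or before M starts Mar 18 13:15 → clear.
I: ends Mar 18 03:30 at or before M starts Mar 18 13:15 → clear.
L: starts Mar 18 19:45 at or after M ends Mar 18 14:00 → clear.
J: starts Mar 18 22:45 at or after M ends Mar 18 14:00 → clear.
K: starts Mar 19 08:00 at or after M ends Mar 18 14:00 → clear.

Yes — the slot is free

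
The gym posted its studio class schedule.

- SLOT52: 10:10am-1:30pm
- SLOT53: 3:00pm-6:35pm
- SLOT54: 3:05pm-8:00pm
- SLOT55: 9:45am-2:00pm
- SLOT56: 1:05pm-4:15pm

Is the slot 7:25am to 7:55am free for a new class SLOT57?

SLOT55: starts 9:45am at or after SLOT57 ends 7:55am → clear.
SLOT52: starts 10:10am at or after SLOT57 ends 7:55am → clear.
SLOT56: starts 1:05pm at or after SLOT57 ends 7:55am → clear.
SLOT53: starts 3:00pm at or after SLOT57 ends 7:55am → clear.
SLOT54: starts 3:05pm at or after SLOT57 ends 7:55am → clear.

Yes — the slot is free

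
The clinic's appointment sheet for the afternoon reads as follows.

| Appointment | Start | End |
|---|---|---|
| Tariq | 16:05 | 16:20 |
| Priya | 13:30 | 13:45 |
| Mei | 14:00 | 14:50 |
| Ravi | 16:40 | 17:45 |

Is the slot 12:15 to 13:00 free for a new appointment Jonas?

Yes — the slot is free

Priya: starts 13:30 at or after Jonas ends 13:00 → clear.
Mei: starts 14:00 at or after Jonas ends 13:00 → clear.
Tariq: starts 16:05 at or after Jonas ends 13:00 → clear.
Ravi: starts 16:40 at or after Jonas ends 13:00 → clear.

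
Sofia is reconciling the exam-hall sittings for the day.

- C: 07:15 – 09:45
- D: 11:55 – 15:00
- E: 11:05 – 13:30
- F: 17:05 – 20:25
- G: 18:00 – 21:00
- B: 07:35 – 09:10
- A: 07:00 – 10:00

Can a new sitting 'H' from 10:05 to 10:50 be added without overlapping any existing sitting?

Yes — the slot is free

A: ends 10:00 at or before H starts 10:05 → clear.
C: ends 09:45 at or before H starts 10:05 → clear.
B: ends 09:10 at or before H starts 10:05 → clear.
E: starts 11:05 at or after H ends 10:50 → clear.
D: starts 11:55 at or after H ends 10:50 → clear.
F: starts 17:05 at or after H ends 10:50 → clear.
G: starts 18:00 at or after H ends 10:50 → clear.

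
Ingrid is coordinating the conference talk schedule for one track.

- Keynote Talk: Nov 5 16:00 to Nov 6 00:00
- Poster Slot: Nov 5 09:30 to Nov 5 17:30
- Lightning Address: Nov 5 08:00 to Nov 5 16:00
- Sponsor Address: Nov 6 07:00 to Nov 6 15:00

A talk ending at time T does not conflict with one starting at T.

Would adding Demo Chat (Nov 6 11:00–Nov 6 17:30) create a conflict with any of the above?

Yes — it overlaps Sponsor Address

Lightning Address: ends Nov 5 16:00 at or before Demo Chat starts Nov 6 11:00 → clear.
Poster Slot: ends Nov 5 17:30 at or before Demo Chat starts Nov 6 11:00 → clear.
Keynote Talk: ends Nov 6 00:00 at or before Demo Chat starts Nov 6 11:00 → clear.
Sponsor Address: starts Nov 6 07:00 before Demo Chat ends Nov 6 17:30, and ends Nov 6 15:00 after Demo Chat starts Nov 6 11:00 → overlap.
Demo Chat overlaps Sponsor Address.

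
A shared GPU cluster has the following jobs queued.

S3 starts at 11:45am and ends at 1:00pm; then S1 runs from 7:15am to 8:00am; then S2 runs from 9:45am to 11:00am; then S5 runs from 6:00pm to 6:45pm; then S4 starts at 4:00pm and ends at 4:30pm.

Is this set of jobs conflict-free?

Yes

Check each pair: they overlap iff neither finishes before the other starts.
Sorted by start: S1, S2, S3, S4, S5.
S2 starts after S1 ends, so S1 has no further overlaps.
S3 starts after S2 ends, so S2 has no further overlaps.
S4 starts after S3 ends, so S3 has no further overlaps.
S5 starts after S4 ends.
Every pair is clear; the schedule has no overlaps.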